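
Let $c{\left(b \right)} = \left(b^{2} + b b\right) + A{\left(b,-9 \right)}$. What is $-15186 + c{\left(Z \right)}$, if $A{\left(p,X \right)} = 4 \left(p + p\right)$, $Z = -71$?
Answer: $-5672$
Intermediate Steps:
$A{\left(p,X \right)} = 8 p$ ($A{\left(p,X \right)} = 4 \cdot 2 p = 8 p$)
$c{\left(b \right)} = 2 b^{2} + 8 b$ ($c{\left(b \right)} = \left(b^{2} + b b\right) + 8 b = \left(b^{2} + b^{2}\right) + 8 b = 2 b^{2} + 8 b$)
$-15186 + c{\left(Z \right)} = -15186 + 2 \left(-71\right) \left(4 - 71\right) = -15186 + 2 \left(-71\right) \left(-67\right) = -15186 + 9514 = -5672$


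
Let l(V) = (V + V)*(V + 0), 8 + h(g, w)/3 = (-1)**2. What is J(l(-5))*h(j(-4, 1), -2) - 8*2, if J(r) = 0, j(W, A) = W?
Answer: -16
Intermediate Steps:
h(g, w) = -21 (h(g, w) = -24 + 3*(-1)**2 = -24 + 3*1 = -24 + 3 = -21)
l(V) = 2*V**2 (l(V) = (2*V)*V = 2*V**2)
J(l(-5))*h(j(-4, 1), -2) - 8*2 = 0*(-21) - 8*2 = 0 - 16 = -16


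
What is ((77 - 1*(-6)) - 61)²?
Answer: 484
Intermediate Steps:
((77 - 1*(-6)) - 61)² = ((77 + 6) - 61)² = (83 - 61)² = 22² = 484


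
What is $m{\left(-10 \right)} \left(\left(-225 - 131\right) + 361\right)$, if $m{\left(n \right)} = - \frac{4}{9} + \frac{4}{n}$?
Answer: $- \frac{38}{9} \approx -4.2222$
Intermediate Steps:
$m{\left(n \right)} = - \frac{4}{9} + \frac{4}{n}$ ($m{\left(n \right)} = \left(-4\right) \frac{1}{9} + \frac{4}{n} = - \frac{4}{9} + \frac{4}{n}$)
$m{\left(-10 \right)} \left(\left(-225 - 131\right) + 361\right) = \left(- \frac{4}{9} + \frac{4}{-10}\right) \left(\left(-225 - 131\right) + 361\right) = \left(- \frac{4}{9} + 4 \left(- \frac{1}{10}\right)\right) \left(-356 + 361\right) = \left(- \frac{4}{9} - \frac{2}{5}\right) 5 = \left(- \frac{38}{45}\right) 5 = - \frac{38}{9}$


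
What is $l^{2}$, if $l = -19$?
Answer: $361$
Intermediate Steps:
$l^{2} = \left(-19\right)^{2} = 361$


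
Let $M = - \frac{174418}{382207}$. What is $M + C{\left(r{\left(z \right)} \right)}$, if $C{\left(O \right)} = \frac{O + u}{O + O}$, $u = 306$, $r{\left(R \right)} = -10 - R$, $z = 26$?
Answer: $- \frac{6430777}{1528828} \approx -4.2063$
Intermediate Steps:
$M = - \frac{174418}{382207}$ ($M = \left(-174418\right) \frac{1}{382207} = - \frac{174418}{382207} \approx -0.45634$)
$C{\left(O \right)} = \frac{306 + O}{2 O}$ ($C{\left(O \right)} = \frac{O + 306}{O + O} = \frac{306 + O}{2 O}$)
$M + C{\left(r{\left(z \right)} \right)} = - \frac{174418}{382207} + \frac{306 - 36}{2 \left(-10 - 26\right)} = - \frac{174418}{382207} + \frac{306 - 36}{2 \left(-36\right)} = - \frac{174418}{382207} + \frac{1}{2} \left(- \frac{1}{36}\right) 270 = - \frac{174418}{382207} - \frac{15}{4} = - \frac{6430777}{1528828}$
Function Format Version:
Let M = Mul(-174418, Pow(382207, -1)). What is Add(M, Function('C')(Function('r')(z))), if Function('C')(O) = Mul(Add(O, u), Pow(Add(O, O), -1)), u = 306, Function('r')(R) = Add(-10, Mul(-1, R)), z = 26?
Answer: Rational(-6430777, 1528828) ≈ -4.2063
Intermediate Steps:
M = Rational(-174418, 382207) (M = Mul(-174418, Rational(1, 382207)) = Rational(-174418, 382207) ≈ -0.45634)
Function('C')(O) = Mul(Rational(1, 2), Pow(O, -1), Add(306, O)) (Function('C')(O) = Mul(Add(O, 306), Pow(Add(O, O), -1)) = Mul(Add(306, O), Pow(Mul(2, O), -1)) = Mul(Add(306, O), Mul(Rational(1, 2), Pow(O, -1))) = Mul(Rational(1, 2), Pow(O, -1), Add(306, O)))
Add(M, Function('C')(Function('r')(z))) = Add(Rational(-174418, 382207), Mul(Rational(1, 2), Pow(Add(-10, Mul(-1, 26)), -1), Add(306, Add(-10, Mul(-1, 26))))) = Add(Rational(-174418, 382207), Mul(Rational(1, 2), Pow(Add(-10, -26), -1), Add(306, Add(-10, -26)))) = Add(Rational(-174418, 382207), Mul(Rational(1, 2), Pow(-36, -1), Add(306, -36))) = Add(Rational(-174418, 382207), Mul(Rational(1, 2), Rational(-1, 36), 270)) = Add(Rational(-174418, 382207), Rational(-15, 4)) = Rational(-6430777, 1528828)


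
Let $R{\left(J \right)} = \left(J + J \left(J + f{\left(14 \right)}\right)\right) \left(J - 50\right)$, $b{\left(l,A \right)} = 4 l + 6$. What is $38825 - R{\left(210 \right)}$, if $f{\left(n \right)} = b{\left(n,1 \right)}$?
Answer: $-9133975$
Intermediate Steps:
$b{\left(l,A \right)} = 6 + 4 l$
$f{\left(n \right)} = 6 + 4 n$
$R{\left(J \right)} = \left(-50 + J\right) \left(J + J \left(62 + J\right)\right)$ ($R{\left(J \right)} = \left(J + J \left(J + \left(6 + 4 \cdot 14\right)\right)\right) \left(J - 50\right) = \left(J + J \left(J + \left(6 + 56\right)\right)\right) \left(-50 + J\right) = \left(J + J \left(J + 62\right)\right) \left(-50 + J\right) = \left(J + J \left(62 + J\right)\right) \left(-50 + J\right) = \left(-50 + J\right) \left(J + J \left(62 + J\right)\right)$)
$38825 - R{\left(210 \right)} = 38825 - 210 \left(-3150 + 210^{2} + 13 \cdot 210\right) = 38825 - 210 \left(-3150 + 44100 + 2730\right) = 38825 - 210 \cdot 43680 = 38825 - 9172800 = -9133975$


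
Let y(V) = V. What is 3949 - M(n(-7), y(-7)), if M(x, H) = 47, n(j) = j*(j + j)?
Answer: 3902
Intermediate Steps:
n(j) = 2*j² (n(j) = j*(2*j) = 2*j²)
3949 - M(n(-7), y(-7)) = 3949 - 1*47 = 3949 - 47 = 3902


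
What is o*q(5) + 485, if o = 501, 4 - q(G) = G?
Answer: -16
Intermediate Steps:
q(G) = 4 - G
o*q(5) + 485 = 501*(4 - 1*5) + 485 = 501*(4 - 5) + 485 = 501*(-1) + 485 = -501 + 485 = -16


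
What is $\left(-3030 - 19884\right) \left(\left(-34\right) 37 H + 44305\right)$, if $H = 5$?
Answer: $-871075710$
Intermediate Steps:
$\left(-3030 - 19884\right) \left(\left(-34\right) 37 H + 44305\right) = \left(-3030 - 19884\right) \left(\left(-34\right) 37 \cdot 5 + 44305\right) = - 22914 \left(\left(-1258\right) 5 + 44305\right) = - 22914 \left(-6290 + 44305\right) = \left(-22914\right) 38015 = -871075710$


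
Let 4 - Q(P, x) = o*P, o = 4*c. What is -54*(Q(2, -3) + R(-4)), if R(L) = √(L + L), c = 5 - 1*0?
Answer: 1944 - 108*I*√2 ≈ 1944.0 - 152.74*I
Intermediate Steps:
c = 5 (c = 5 + 0 = 5)
o = 20 (o = 4*5 = 20)
Q(P, x) = 4 - 20*P
R(L) = √2*√L (R(L) = √(2*L) = √2*√L)
-54*(Q(2, -3) + R(-4)) = -54*((4 - 20*2) + √2*√(-4)) = -54*((4 - 40) + √2*(2*I)) = -54*(-36 + 2*I*√2) = 1944 - 108*I*√2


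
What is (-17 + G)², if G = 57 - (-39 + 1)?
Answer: 6084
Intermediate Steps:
G = 95 (G = 57 - 1*(-38) = 57 + 38 = 95)
(-17 + G)² = (-17 + 95)² = 78² = 6084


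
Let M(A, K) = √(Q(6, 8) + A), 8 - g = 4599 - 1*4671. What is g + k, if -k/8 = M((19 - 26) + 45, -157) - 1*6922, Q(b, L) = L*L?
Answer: 55456 - 8*√102 ≈ 55375.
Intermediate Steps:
Q(b, L) = L²
g = 80 (g = 8 - (4599 - 1*4671) = 8 - (4599 - 4671) = 8 - 1*(-72) = 8 + 72 = 80)
M(A, K) = √(64 + A) (M(A, K) = √(8² + A) = √(64 + A))
k = 55376 - 8*√102 (k = -8*(√(64 + ((19 - 26) + 45)) - 1*6922) = -8*(√(64 + (-7 + 45)) - 6922) = -8*(√(64 + 38) - 6922) = -8*(√102 - 6922) = -8*(-6922 + √102) = 55376 - 8*√102 ≈ 55295.)
g + k = 80 + (55376 - 8*√102) = 55456 - 8*√102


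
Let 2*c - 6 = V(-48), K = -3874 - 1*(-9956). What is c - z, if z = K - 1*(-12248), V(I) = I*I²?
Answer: -73623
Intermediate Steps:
K = 6082 (K = -3874 + 9956 = 6082)
V(I) = I³
z = 18330 (z = 6082 - 1*(-12248) = 6082 + 12248 = 18330)
c = -55293 (c = 3 + (½)*(-48)³ = 3 + (½)*(-110592) = 3 - 55296 = -55293)
c - z = -55293 - 1*18330 = -55293 - 18330 = -73623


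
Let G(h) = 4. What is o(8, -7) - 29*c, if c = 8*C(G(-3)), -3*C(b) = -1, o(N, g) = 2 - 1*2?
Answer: -232/3 ≈ -77.333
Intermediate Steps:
o(N, g) = 0 (o(N, g) = 2 - 2 = 0)
C(b) = 1/3 (C(b) = -1/3*(-1) = 1/3)
c = 8/3 (c = 8*(1/3) = 8/3 ≈ 2.6667)
o(8, -7) - 29*c = 0 - 29*8/3 = 0 - 232/3 = -232/3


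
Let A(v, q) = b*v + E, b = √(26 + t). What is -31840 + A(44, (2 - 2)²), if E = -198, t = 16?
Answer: -32038 + 44*√42 ≈ -31753.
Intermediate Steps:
b = √42 (b = √(26 + 16) = √42 ≈ 6.4807)
A(v, q) = -198 + v*√42 (A(v, q) = √42*v - 198 = v*√42 - 198 = -198 + v*√42)
-31840 + A(44, (2 - 2)²) = -31840 + (-198 + 44*√42) = -32038 + 44*√42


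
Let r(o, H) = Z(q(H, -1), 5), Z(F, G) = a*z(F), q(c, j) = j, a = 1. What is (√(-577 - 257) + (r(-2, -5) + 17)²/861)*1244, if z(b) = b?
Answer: 318464/861 + 1244*I*√834 ≈ 369.88 + 35926.0*I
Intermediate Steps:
Z(F, G) = F (Z(F, G) = 1*F = F)
r(o, H) = -1
(√(-577 - 257) + (r(-2, -5) + 17)²/861)*1244 = (√(-577 - 257) + (-1 + 17)²/861)*1244 = (√(-834) + 16²*(1/861))*1244 = (I*√834 + 256*(1/861))*1244 = (I*√834 + 256/861)*1244 = (256/861 + I*√834)*1244 = 318464/861 + 1244*I*√834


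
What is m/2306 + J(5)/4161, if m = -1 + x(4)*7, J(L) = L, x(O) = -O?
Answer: -109139/9595266 ≈ -0.011374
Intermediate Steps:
m = -29 (m = -1 - 1*4*7 = -1 - 4*7 = -1 - 28 = -29)
m/2306 + J(5)/4161 = -29/2306 + 5/4161 = -109139/9595266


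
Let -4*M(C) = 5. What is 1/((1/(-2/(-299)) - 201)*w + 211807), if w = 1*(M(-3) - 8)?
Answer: 8/1698267 ≈ 4.7107e-6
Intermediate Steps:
M(C) = -5/4 (M(C) = -1/4*5 = -5/4)
w = -37/4 (w = 1*(-5/4 - 8) = 1*(-37/4) = -37/4 ≈ -9.2500)
1/((1/(-2/(-299)) - 201)*w + 211807) = 1/((1/(-2/(-299)) - 201)*(-37/4) + 211807) = 1/((1/(-2*(-1/299)) - 201)*(-37/4) + 211807) = 1/((1/(2/299) - 201)*(-37/4) + 211807) = 1/((299/2 - 201)*(-37/4) + 211807) = 1/(-103/2*(-37/4) + 211807) = 1/(3811/8 + 211807) = 1/(1698267/8) = 8/1698267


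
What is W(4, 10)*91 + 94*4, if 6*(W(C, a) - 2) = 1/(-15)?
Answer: 50129/90 ≈ 556.99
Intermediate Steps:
W(C, a) = 179/90 (W(C, a) = 2 + (⅙)/(-15) = 2 + (⅙)*(-1/15) = 2 - 1/90 = 179/90)
W(4, 10)*91 + 94*4 = (179/90)*91 + 94*4 = 16289/90 + 376 = 50129/90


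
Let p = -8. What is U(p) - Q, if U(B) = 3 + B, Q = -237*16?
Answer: 3787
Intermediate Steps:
Q = -3792
U(p) - Q = (3 - 8) - 1*(-3792) = -5 + 3792 = 3787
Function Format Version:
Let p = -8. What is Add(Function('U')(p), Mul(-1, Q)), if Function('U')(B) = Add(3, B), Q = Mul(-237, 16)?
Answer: 3787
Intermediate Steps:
Q = -3792
Add(Function('U')(p), Mul(-1, Q)) = Add(Add(3, -8), Mul(-1, -3792)) = Add(-5, 3792) = 3787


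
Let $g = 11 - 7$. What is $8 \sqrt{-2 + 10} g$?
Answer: $64 \sqrt{2} \approx 90.51$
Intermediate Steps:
$g = 4$
$8 \sqrt{-2 + 10} g = 8 \sqrt{-2 + 10} \cdot 4 = 8 \sqrt{8} \cdot 4 = 8 \cdot 2 \sqrt{2} \cdot 4 = 16 \sqrt{2} \cdot 4 = 64 \sqrt{2}$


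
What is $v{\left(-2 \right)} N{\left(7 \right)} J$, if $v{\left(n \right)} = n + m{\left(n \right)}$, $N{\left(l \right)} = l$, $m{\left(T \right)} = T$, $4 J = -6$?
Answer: $42$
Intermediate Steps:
$J = - \frac{3}{2}$ ($J = \frac{1}{4} \left(-6\right) = - \frac{3}{2} \approx -1.5$)
$v{\left(n \right)} = 2 n$ ($v{\left(n \right)} = n + n = 2 n$)
$v{\left(-2 \right)} N{\left(7 \right)} J = 2 \left(-2\right) 7 \left(- \frac{3}{2}\right) = \left(-4\right) 7 \left(- \frac{3}{2}\right) = \left(-28\right) \left(- \frac{3}{2}\right) = 42$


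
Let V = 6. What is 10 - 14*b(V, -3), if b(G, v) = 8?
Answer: -102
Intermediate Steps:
10 - 14*b(V, -3) = 10 - 14*8 = 10 - 112 = -102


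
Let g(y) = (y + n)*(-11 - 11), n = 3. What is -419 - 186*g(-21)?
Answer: -74075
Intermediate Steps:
g(y) = -66 - 22*y (g(y) = (y + 3)*(-11 - 11) = (3 + y)*(-22) = -66 - 22*y)
-419 - 186*g(-21) = -419 - 186*(-66 - 22*(-21)) = -419 - 186*(-66 + 462) = -419 - 186*396 = -419 - 73656 = -74075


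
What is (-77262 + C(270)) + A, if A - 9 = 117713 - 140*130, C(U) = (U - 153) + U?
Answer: 22647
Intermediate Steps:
C(U) = -153 + 2*U (C(U) = (-153 + U) + U = -153 + 2*U)
A = 99522 (A = 9 + (117713 - 140*130) = 9 + (117713 - 1*18200) = 9 + (117713 - 18200) = 9 + 99513 = 99522)
(-77262 + C(270)) + A = (-77262 + (-153 + 2*270)) + 99522 = (-77262 + (-153 + 540)) + 99522 = (-77262 + 387) + 99522 = -76875 + 99522 = 22647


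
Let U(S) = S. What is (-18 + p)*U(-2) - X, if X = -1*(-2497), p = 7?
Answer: -2475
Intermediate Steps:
X = 2497
(-18 + p)*U(-2) - X = (-18 + 7)*(-2) - 1*2497 = -11*(-2) - 2497 = 22 - 2497 = -2475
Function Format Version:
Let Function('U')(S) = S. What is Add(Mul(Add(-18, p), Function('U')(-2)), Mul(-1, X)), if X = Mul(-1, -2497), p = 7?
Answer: -2475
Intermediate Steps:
X = 2497
Add(Mul(Add(-18, p), Function('U')(-2)), Mul(-1, X)) = Add(Mul(Add(-18, 7), -2), Mul(-1, 2497)) = Add(Mul(-11, -2), -2497) = Add(22, -2497) = -2475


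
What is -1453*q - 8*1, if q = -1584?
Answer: 2301544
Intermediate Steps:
-1453*q - 8*1 = -1453*(-1584) - 8*1 = 2301552 - 8 = 2301544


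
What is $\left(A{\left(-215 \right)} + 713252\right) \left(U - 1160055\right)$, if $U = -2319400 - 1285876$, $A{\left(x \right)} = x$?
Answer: $-3397857320247$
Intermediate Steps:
$U = -3605276$ ($U = -2319400 - 1285876 = -3605276$)
$\left(A{\left(-215 \right)} + 713252\right) \left(U - 1160055\right) = \left(-215 + 713252\right) \left(-3605276 - 1160055\right) = 713037 \left(-4765331\right) = -3397857320247$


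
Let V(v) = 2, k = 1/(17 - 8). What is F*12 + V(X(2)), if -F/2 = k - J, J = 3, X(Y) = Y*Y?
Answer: 214/3 ≈ 71.333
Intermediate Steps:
k = ⅑ (k = 1/9 = ⅑ ≈ 0.11111)
X(Y) = Y²
F = 52/9 (F = -2*(⅑ - 1*3) = -2*(⅑ - 3) = -2*(-26/9) = 52/9 ≈ 5.7778)
F*12 + V(X(2)) = (52/9)*12 + 2 = 208/3 + 2 = 214/3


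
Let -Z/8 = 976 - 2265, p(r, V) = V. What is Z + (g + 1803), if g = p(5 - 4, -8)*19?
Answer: 11963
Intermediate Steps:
g = -152 (g = -8*19 = -152)
Z = 10312 (Z = -8*(976 - 2265) = -8*(-1289) = 10312)
Z + (g + 1803) = 10312 + (-152 + 1803) = 10312 + 1651 = 11963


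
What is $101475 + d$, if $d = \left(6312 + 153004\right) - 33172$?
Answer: $227619$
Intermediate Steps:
$d = 126144$ ($d = 159316 - 33172 = 126144$)
$101475 + d = 101475 + 126144 = 227619$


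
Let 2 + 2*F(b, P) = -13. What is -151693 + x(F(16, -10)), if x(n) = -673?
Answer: -152366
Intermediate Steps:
F(b, P) = -15/2 (F(b, P) = -1 + (1/2)*(-13) = -1 - 13/2 = -15/2)
-151693 + x(F(16, -10)) = -151693 - 673 = -152366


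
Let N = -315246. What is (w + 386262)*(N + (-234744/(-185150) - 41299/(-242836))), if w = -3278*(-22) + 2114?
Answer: -815861601306410625809/5620135675 ≈ -1.4517e+11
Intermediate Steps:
w = 74230 (w = 72116 + 2114 = 74230)
(w + 386262)*(N + (-234744/(-185150) - 41299/(-242836))) = (74230 + 386262)*(-315246 + (-234744/(-185150) - 41299/(-242836))) = 460492*(-315246 + (-234744*(-1/185150) - 41299*(-1/242836))) = 460492*(-315246 + (117372/92575 + 41299/242836)) = 460492*(-315246 + 32325401917/22480542700) = 460492*(-7086868838602283/22480542700) = -815861601306410625809/5620135675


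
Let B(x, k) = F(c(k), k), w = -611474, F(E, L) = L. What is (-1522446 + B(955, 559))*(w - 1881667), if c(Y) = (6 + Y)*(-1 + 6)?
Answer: 3794278877067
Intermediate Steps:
c(Y) = 30 + 5*Y (c(Y) = (6 + Y)*5 = 30 + 5*Y)
B(x, k) = k
(-1522446 + B(955, 559))*(w - 1881667) = (-1522446 + 559)*(-611474 - 1881667) = -1521887*(-2493141) = 3794278877067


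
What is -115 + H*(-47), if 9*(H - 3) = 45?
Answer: -491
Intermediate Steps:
H = 8 (H = 3 + (1/9)*45 = 3 + 5 = 8)
-115 + H*(-47) = -115 + 8*(-47) = -115 - 376 = -491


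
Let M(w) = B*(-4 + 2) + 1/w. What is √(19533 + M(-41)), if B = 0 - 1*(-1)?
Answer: √32831570/41 ≈ 139.75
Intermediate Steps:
B = 1 (B = 0 + 1 = 1)
M(w) = -2 + 1/w (M(w) = 1*(-4 + 2) + 1/w = 1*(-2) + 1/w = -2 + 1/w)
√(19533 + M(-41)) = √(19533 + (-2 + 1/(-41))) = √(19533 + (-2 - 1/41)) = √(19533 - 83/41) = √(800770/41) = √32831570/41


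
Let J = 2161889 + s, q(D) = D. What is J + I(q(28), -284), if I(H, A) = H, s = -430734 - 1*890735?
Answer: 840448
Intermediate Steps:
s = -1321469 (s = -430734 - 890735 = -1321469)
J = 840420 (J = 2161889 - 1321469 = 840420)
J + I(q(28), -284) = 840420 + 28 = 840448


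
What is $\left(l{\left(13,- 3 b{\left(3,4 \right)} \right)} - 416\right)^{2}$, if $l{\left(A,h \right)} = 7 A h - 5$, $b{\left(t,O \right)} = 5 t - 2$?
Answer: $15760900$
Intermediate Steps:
$b{\left(t,O \right)} = -2 + 5 t$
$l{\left(A,h \right)} = -5 + 7 A h$ ($l{\left(A,h \right)} = 7 A h - 5 = -5 + 7 A h$)
$\left(l{\left(13,- 3 b{\left(3,4 \right)} \right)} - 416\right)^{2} = \left(\left(-5 + 7 \cdot 13 \left(- 3 \left(-2 + 5 \cdot 3\right)\right)\right) - 416\right)^{2} = \left(\left(-5 + 7 \cdot 13 \left(- 3 \left(-2 + 15\right)\right)\right) - 416\right)^{2} = \left(\left(-5 + 7 \cdot 13 \left(\left(-3\right) 13\right)\right) - 416\right)^{2} = \left(\left(-5 + 7 \cdot 13 \left(-39\right)\right) - 416\right)^{2} = \left(\left(-5 - 3549\right) - 416\right)^{2} = \left(-3554 - 416\right)^{2} = \left(-3970\right)^{2} = 15760900$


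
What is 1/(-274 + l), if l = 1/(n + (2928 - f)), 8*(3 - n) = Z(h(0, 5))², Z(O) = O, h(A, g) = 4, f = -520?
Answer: -3449/945025 ≈ -0.0036496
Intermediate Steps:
n = 1 (n = 3 - ⅛*4² = 3 - ⅛*16 = 3 - 2 = 1)
l = 1/3449 (l = 1/(1 + (2928 - 1*(-520))) = 1/(1 + (2928 + 520)) = 1/(1 + 3448) = 1/3449 ≈ 0.00028994)
1/(-274 + l) = 1/(-274 + 1/3449) = 1/(-945025/3449) = -3449/945025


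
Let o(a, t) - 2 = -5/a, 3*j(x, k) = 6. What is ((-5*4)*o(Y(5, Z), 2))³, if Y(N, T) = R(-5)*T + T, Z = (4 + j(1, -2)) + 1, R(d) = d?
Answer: -28372625/343 ≈ -82719.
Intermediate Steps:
j(x, k) = 2 (j(x, k) = (⅓)*6 = 2)
Z = 7 (Z = (4 + 2) + 1 = 6 + 1 = 7)
Y(N, T) = -4*T (Y(N, T) = -5*T + T = -4*T)
o(a, t) = 2 - 5/a
((-5*4)*o(Y(5, Z), 2))³ = ((-5*4)*(2 - 5/((-4*7))))³ = (-20*(2 - 5/(-28)))³ = (-20*(2 - 5*(-1/28)))³ = (-20*(2 + 5/28))³ = (-20*61/28)³ = (-305/7)³ = -28372625/343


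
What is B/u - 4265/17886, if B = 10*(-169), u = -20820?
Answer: -488083/3103221 ≈ -0.15728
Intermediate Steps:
B = -1690
B/u - 4265/17886 = -1690/(-20820) - 4265/17886 = -1690*(-1/20820) - 4265*1/17886 = 169/2082 - 4265/17886 = -488083/3103221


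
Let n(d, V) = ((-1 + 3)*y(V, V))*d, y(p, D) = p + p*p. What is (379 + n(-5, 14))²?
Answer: 2961841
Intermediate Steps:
y(p, D) = p + p²
n(d, V) = 2*V*d*(1 + V) (n(d, V) = ((-1 + 3)*(V*(1 + V)))*d = (2*(V*(1 + V)))*d = (2*V*(1 + V))*d = 2*V*d*(1 + V))
(379 + n(-5, 14))² = (379 + 2*14*(-5)*(1 + 14))² = (379 + 2*14*(-5)*15)² = (379 - 2100)² = (-1721)² = 2961841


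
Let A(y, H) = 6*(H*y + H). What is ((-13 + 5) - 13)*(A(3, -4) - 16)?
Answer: 2352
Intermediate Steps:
A(y, H) = 6*H + 6*H*y (A(y, H) = 6*(H + H*y) = 6*H + 6*H*y)
((-13 + 5) - 13)*(A(3, -4) - 16) = ((-13 + 5) - 13)*(6*(-4)*(1 + 3) - 16) = (-8 - 13)*(6*(-4)*4 - 16) = -21*(-96 - 16) = -21*(-112) = 2352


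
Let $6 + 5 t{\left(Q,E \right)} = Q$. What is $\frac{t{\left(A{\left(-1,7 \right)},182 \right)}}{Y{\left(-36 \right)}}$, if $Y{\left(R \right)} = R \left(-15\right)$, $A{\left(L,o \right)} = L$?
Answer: $- \frac{7}{2700} \approx -0.0025926$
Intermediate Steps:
$t{\left(Q,E \right)} = - \frac{6}{5} + \frac{Q}{5}$
$Y{\left(R \right)} = - 15 R$
$\frac{t{\left(A{\left(-1,7 \right)},182 \right)}}{Y{\left(-36 \right)}} = \frac{- \frac{6}{5} + \frac{1}{5} \left(-1\right)}{\left(-15\right) \left(-36\right)} = \frac{- \frac{6}{5} - \frac{1}{5}}{540} = \left(- \frac{7}{5}\right) \frac{1}{540} = - \frac{7}{2700}$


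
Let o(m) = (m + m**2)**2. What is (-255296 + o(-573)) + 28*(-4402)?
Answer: 107423616984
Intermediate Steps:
(-255296 + o(-573)) + 28*(-4402) = (-255296 + (-573)**2*(1 - 573)**2) + 28*(-4402) = (-255296 + 328329*(-572)**2) - 123256 = (-255296 + 328329*327184) - 123256 = (-255296 + 107423995536) - 123256 = 107423740240 - 123256 = 107423616984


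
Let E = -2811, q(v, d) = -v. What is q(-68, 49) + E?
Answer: -2743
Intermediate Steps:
q(-68, 49) + E = -1*(-68) - 2811 = 68 - 2811 = -2743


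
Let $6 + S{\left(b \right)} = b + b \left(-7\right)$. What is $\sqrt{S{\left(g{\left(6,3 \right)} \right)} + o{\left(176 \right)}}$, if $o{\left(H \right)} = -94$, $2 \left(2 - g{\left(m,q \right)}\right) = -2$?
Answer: $i \sqrt{118} \approx 10.863 i$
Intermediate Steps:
$g{\left(m,q \right)} = 3$ ($g{\left(m,q \right)} = 2 - -1 = 2 + 1 = 3$)
$S{\left(b \right)} = -6 - 6 b$ ($S{\left(b \right)} = -6 + \left(b + b \left(-7\right)\right) = -6 + \left(b - 7 b\right) = -6 - 6 b$)
$\sqrt{S{\left(g{\left(6,3 \right)} \right)} + o{\left(176 \right)}} = \sqrt{\left(-6 - 18\right) - 94} = \sqrt{-24 - 94} = \sqrt{-118} = i \sqrt{118}$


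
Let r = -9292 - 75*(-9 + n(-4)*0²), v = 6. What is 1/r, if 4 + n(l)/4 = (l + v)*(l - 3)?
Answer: -1/8617 ≈ -0.00011605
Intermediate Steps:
n(l) = -16 + 4*(-3 + l)*(6 + l) (n(l) = -16 + 4*((l + 6)*(l - 3)) = -16 + 4*((6 + l)*(-3 + l)) = -16 + 4*((-3 + l)*(6 + l)) = -16 + 4*(-3 + l)*(6 + l))
r = -8617 (r = -9292 - 75*(-9 + (-88 + 4*(-4)² + 12*(-4))*0²) = -9292 - 75*(-9 + (-88 + 4*16 - 48)*0) = -9292 - 75*(-9 + (-88 + 64 - 48)*0) = -9292 - 75*(-9 - 72*0) = -9292 - 75*(-9 + 0) = -9292 - 75*(-9) = -9292 - 1*(-675) = -9292 + 675 = -8617)
1/r = 1/(-8617) = -1/8617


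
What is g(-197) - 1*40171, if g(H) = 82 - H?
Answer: -39892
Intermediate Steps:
g(-197) - 1*40171 = (82 - 1*(-197)) - 1*40171 = (82 + 197) - 40171 = 279 - 40171 = -39892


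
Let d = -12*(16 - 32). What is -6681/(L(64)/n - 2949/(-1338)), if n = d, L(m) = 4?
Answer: -71513424/23815 ≈ -3002.9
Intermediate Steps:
d = 192 (d = -12*(-16) = 192)
n = 192
-6681/(L(64)/n - 2949/(-1338)) = -6681/(4/192 - 2949/(-1338)) = -6681/(4*(1/192) - 2949*(-1/1338)) = -6681/(1/48 + 983/446) = -6681/23815/10704 = -6681*10704/23815 = -71513424/23815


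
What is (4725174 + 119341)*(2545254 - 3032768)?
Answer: -2361768885710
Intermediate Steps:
(4725174 + 119341)*(2545254 - 3032768) = 4844515*(-487514) = -2361768885710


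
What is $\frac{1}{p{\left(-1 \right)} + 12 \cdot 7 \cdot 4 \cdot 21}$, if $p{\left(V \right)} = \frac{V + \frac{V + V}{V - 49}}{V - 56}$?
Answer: $\frac{475}{3351608} \approx 0.00014172$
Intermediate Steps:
$p{\left(V \right)} = \frac{V + \frac{2 V}{-49 + V}}{-56 + V}$
$\frac{1}{p{\left(-1 \right)} + 12 \cdot 7 \cdot 4 \cdot 21} = \frac{1}{- \frac{-47 - 1}{2744 + \left(-1\right)^{2} - -105} + 12 \cdot 7 \cdot 4 \cdot 21} = \frac{1}{\left(-1\right) \frac{1}{2744 + 1 + 105} \left(-48\right) + 12 \cdot 28 \cdot 21} = \frac{1}{\left(-1\right) \frac{1}{2850} \left(-48\right) + 336 \cdot 21} = \frac{1}{\left(-1\right) \frac{1}{2850} \left(-48\right) + 7056} = \frac{1}{\frac{8}{475} + 7056} = \frac{1}{\frac{3351608}{475}} = \frac{475}{3351608}$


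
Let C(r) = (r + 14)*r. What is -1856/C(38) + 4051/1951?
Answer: 547965/481897 ≈ 1.1371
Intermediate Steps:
C(r) = r*(14 + r) (C(r) = (14 + r)*r = r*(14 + r))
-1856/C(38) + 4051/1951 = -1856*1/(38*(14 + 38)) + 4051/1951 = -1856/(38*52) + 4051*(1/1951) = -1856/1976 + 4051/1951 = -1856*1/1976 + 4051/1951 = -232/247 + 4051/1951 = 547965/481897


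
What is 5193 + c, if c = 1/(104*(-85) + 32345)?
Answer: 122061466/23505 ≈ 5193.0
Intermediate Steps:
c = 1/23505 (c = 1/(-8840 + 32345) = 1/23505 ≈ 4.2544e-5)
5193 + c = 5193 + 1/23505 = 122061466/23505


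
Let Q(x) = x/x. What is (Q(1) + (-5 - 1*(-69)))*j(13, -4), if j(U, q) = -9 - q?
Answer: -325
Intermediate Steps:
Q(x) = 1
(Q(1) + (-5 - 1*(-69)))*j(13, -4) = (1 + (-5 - 1*(-69)))*(-9 - 1*(-4)) = (1 + (-5 + 69))*(-9 + 4) = (1 + 64)*(-5) = 65*(-5) = -325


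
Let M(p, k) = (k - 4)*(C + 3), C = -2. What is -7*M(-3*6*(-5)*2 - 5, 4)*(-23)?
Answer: 0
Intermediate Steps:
M(p, k) = -4 + k (M(p, k) = (k - 4)*(-2 + 3) = (-4 + k)*1 = -4 + k)
-7*M(-3*6*(-5)*2 - 5, 4)*(-23) = -7*(-4 + 4)*(-23) = -7*0*(-23) = 0*(-23) = 0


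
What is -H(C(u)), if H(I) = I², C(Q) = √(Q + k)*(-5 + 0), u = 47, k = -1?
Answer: -1150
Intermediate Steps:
C(Q) = -5*√(-1 + Q) (C(Q) = √(Q - 1)*(-5 + 0) = √(-1 + Q)*(-5) = -5*√(-1 + Q))
-H(C(u)) = -(-5*√(-1 + 47))² = -(-5*√46)² = -1*1150 = -1150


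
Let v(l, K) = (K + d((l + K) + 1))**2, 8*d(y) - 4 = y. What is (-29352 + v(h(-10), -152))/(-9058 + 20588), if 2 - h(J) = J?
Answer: -53327/737920 ≈ -0.072267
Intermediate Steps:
h(J) = 2 - J
d(y) = 1/2 + y/8
v(l, K) = (5/8 + l/8 + 9*K/8)**2 (v(l, K) = (K + (1/2 + ((l + K) + 1)/8))**2 = (K + (1/2 + ((K + l) + 1)/8))**2 = (K + (1/2 + (1 + K + l)/8))**2 = (K + (1/2 + (1/8 + K/8 + l/8)))**2 = (K + (5/8 + K/8 + l/8))**2 = (5/8 + l/8 + 9*K/8)**2)
(-29352 + v(h(-10), -152))/(-9058 + 20588) = (-29352 + (5 + (2 - 1*(-10)) + 9*(-152))**2/64)/(-9058 + 20588) = (-29352 + (5 + (2 + 10) - 1368)**2/64)/11530 = (-29352 + (5 + 12 - 1368)**2/64)*(1/11530) = (-29352 + (1/64)*(-1351)**2)*(1/11530) = (-29352 + (1/64)*1825201)*(1/11530) = (-29352 + 1825201/64)*(1/11530) = -53327/64*1/11530 = -53327/737920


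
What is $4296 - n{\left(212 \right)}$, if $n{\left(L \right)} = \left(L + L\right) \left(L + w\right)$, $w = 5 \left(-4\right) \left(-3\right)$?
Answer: $-111032$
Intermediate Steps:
$w = 60$ ($w = \left(-20\right) \left(-3\right) = 60$)
$n{\left(L \right)} = 2 L \left(60 + L\right)$ ($n{\left(L \right)} = \left(L + L\right) \left(L + 60\right) = 2 L \left(60 + L\right)$)
$4296 - n{\left(212 \right)} = 4296 - 2 \cdot 212 \left(60 + 212\right) = 4296 - 2 \cdot 212 \cdot 272 = 4296 - 115328 = -111032$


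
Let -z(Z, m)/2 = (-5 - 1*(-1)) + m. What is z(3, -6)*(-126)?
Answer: -2520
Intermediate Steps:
z(Z, m) = 8 - 2*m (z(Z, m) = -2*((-5 - 1*(-1)) + m) = -2*((-5 + 1) + m) = -2*(-4 + m) = 8 - 2*m)
z(3, -6)*(-126) = (8 - 2*(-6))*(-126) = (8 + 12)*(-126) = 20*(-126) = -2520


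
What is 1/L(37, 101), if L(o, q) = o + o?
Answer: 1/74 ≈ 0.013514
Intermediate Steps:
L(o, q) = 2*o
1/L(37, 101) = 1/(2*37) = 1/74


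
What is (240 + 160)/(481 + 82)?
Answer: 400/563 ≈ 0.71048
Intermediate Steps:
(240 + 160)/(481 + 82) = 400/563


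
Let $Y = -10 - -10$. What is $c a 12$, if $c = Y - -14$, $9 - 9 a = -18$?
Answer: $504$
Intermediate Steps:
$a = 3$ ($a = 1 - -2 = 1 + 2 = 3$)
$Y = 0$ ($Y = -10 + 10 = 0$)
$c = 14$ ($c = 0 - -14 = 0 + 14 = 14$)
$c a 12 = 14 \cdot 3 \cdot 12 = 42 \cdot 12 = 504$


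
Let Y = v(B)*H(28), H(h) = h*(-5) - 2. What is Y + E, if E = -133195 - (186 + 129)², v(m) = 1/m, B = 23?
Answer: -5345802/23 ≈ -2.3243e+5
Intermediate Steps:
H(h) = -2 - 5*h (H(h) = -5*h - 2 = -2 - 5*h)
Y = -142/23 (Y = (-2 - 5*28)/23 = (-2 - 140)/23 = (1/23)*(-142) = -142/23 ≈ -6.1739)
E = -232420 (E = -133195 - 1*315² = -133195 - 1*99225 = -133195 - 99225 = -232420)
Y + E = -142/23 - 232420 = -5345802/23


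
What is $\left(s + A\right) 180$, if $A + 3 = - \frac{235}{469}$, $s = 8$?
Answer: $\frac{379800}{469} \approx 809.81$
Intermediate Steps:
$A = - \frac{1642}{469}$ ($A = -3 - \frac{235}{469} = - \frac{1642}{469} \approx -3.5011$)
$\left(s + A\right) 180 = \left(8 - \frac{1642}{469}\right) 180 = \frac{2110}{469} \cdot 180 = \frac{379800}{469}$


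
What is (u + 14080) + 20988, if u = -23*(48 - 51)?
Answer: 35137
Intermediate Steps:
u = 69 (u = -23*(-3) = -1*(-69) = 69)
(u + 14080) + 20988 = (69 + 14080) + 20988 = 14149 + 20988 = 35137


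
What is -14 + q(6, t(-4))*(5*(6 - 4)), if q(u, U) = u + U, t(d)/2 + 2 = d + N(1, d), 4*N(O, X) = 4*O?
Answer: -54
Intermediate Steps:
N(O, X) = O (N(O, X) = (4*O)/4 = O)
t(d) = -2 + 2*d (t(d) = -4 + 2*(d + 1) = -4 + 2*(1 + d) = -4 + (2 + 2*d) = -2 + 2*d)
q(u, U) = U + u
-14 + q(6, t(-4))*(5*(6 - 4)) = -14 + ((-2 + 2*(-4)) + 6)*(5*(6 - 4)) = -14 + ((-2 - 8) + 6)*(5*2) = -14 + (-10 + 6)*10 = -14 - 4*10 = -14 - 40 = -54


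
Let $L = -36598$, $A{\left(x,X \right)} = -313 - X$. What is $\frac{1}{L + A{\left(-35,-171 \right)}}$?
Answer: $- \frac{1}{36740} \approx -2.7218 \cdot 10^{-5}$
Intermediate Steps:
$\frac{1}{L + A{\left(-35,-171 \right)}} = \frac{1}{-36598 - 142} = \frac{1}{-36740} = - \frac{1}{36740}$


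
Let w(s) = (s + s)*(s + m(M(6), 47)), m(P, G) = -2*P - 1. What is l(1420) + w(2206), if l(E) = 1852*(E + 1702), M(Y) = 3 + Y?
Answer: 15430988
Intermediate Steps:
m(P, G) = -1 - 2*P
l(E) = 3152104 + 1852*E (l(E) = 1852*(1702 + E) = 3152104 + 1852*E)
w(s) = 2*s*(-19 + s) (w(s) = (s + s)*(s + (-1 - 2*(3 + 6))) = (2*s)*(s + (-1 - 2*9)) = (2*s)*(s + (-1 - 18)) = (2*s)*(s - 19) = (2*s)*(-19 + s) = 2*s*(-19 + s))
l(1420) + w(2206) = (3152104 + 1852*1420) + 2*2206*(-19 + 2206) = (3152104 + 2629840) + 2*2206*2187 = 5781944 + 9649044 = 15430988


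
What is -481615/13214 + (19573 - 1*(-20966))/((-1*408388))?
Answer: -98610734483/2698219516 ≈ -36.547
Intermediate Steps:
-481615/13214 + (19573 - 1*(-20966))/((-1*408388)) = -481615*1/13214 + (19573 + 20966)/(-408388) = -481615/13214 + 40539*(-1/408388) = -481615/13214 - 40539/408388 = -98610734483/2698219516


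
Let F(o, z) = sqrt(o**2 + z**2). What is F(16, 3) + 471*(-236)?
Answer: -111156 + sqrt(265) ≈ -1.1114e+5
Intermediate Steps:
F(16, 3) + 471*(-236) = sqrt(16**2 + 3**2) + 471*(-236) = sqrt(256 + 9) - 111156 = sqrt(265) - 111156 = -111156 + sqrt(265)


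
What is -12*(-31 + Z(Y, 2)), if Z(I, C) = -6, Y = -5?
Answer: 444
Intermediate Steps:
-12*(-31 + Z(Y, 2)) = -12*(-31 - 6) = -12*(-37) = 444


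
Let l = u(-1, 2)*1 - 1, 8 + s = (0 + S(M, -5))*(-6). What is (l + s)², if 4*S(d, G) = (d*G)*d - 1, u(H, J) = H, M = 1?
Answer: 1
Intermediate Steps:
S(d, G) = -¼ + G*d²/4 (S(d, G) = ((d*G)*d - 1)/4 = ((G*d)*d - 1)/4 = (G*d² - 1)/4 = (-1 + G*d²)/4 = -¼ + G*d²/4)
s = 1 (s = -8 + (0 + (-¼ + (¼)*(-5)*1²))*(-6) = -8 + (0 + (-¼ + (¼)*(-5)*1))*(-6) = -8 + (0 + (-¼ - 5/4))*(-6) = -8 + (0 - 3/2)*(-6) = -8 - 3/2*(-6) = -8 + 9 = 1)
l = -2 (l = -1*1 - 1 = -1 - 1 = -2)
(l + s)² = (-2 + 1)² = (-1)² = 1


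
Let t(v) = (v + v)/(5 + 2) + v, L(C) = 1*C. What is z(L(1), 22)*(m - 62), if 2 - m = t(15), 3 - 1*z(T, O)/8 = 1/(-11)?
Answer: -150960/77 ≈ -1960.5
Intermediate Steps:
L(C) = C
z(T, O) = 272/11 (z(T, O) = 24 - 8/(-11) = 24 - 8*(-1/11) = 24 + 8/11 = 272/11)
t(v) = 9*v/7 (t(v) = (2*v)/7 + v = (2*v)*(⅐) + v = 2*v/7 + v = 9*v/7)
m = -121/7 (m = 2 - 9*15/7 = 2 - 1*135/7 = 2 - 135/7 = -121/7 ≈ -17.286)
z(L(1), 22)*(m - 62) = 272*(-121/7 - 62)/11 = (272/11)*(-555/7) = -150960/77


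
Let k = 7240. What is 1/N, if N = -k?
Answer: -1/7240 ≈ -0.00013812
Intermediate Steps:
N = -7240 (N = -1*7240 = -7240)
1/N = 1/(-7240) = -1/7240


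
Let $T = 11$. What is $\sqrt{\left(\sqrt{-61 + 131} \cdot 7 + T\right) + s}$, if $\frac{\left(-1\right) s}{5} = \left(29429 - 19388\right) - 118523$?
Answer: $\sqrt{542421 + 7 \sqrt{70}} \approx 736.53$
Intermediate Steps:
$s = 542410$ ($s = - 5 \left(\left(29429 - 19388\right) - 118523\right) = - 5 \left(10041 - 118523\right) = \left(-5\right) \left(-108482\right) = 542410$)
$\sqrt{\left(\sqrt{-61 + 131} \cdot 7 + T\right) + s} = \sqrt{\left(\sqrt{-61 + 131} \cdot 7 + 11\right) + 542410} = \sqrt{\left(\sqrt{70} \cdot 7 + 11\right) + 542410} = \sqrt{\left(7 \sqrt{70} + 11\right) + 542410} = \sqrt{\left(11 + 7 \sqrt{70}\right) + 542410} = \sqrt{542421 + 7 \sqrt{70}}$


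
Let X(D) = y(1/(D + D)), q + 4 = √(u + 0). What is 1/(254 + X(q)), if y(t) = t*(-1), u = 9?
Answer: 2/509 ≈ 0.0039293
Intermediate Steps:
y(t) = -t
q = -1 (q = -4 + √(9 + 0) = -4 + √9 = -4 + 3 = -1)
X(D) = -1/(2*D) (X(D) = -1/(D + D) = -1/(2*D))
1/(254 + X(q)) = 1/(254 - ½/(-1)) = 1/(254 - ½*(-1)) = 1/(254 + ½) = 1/(509/2) = 2/509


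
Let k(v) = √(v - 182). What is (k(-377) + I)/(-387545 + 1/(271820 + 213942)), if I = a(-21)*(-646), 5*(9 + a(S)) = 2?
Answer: -793735108/55369010085 - 485762*I*√559/188254634289 ≈ -0.014335 - 6.1008e-5*I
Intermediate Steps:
a(S) = -43/5 (a(S) = -9 + (⅕)*2 = -9 + ⅖ = -43/5)
k(v) = √(-182 + v)
I = 27778/5 (I = -43/5*(-646) = 27778/5 ≈ 5555.6)
(k(-377) + I)/(-387545 + 1/(271820 + 213942)) = (√(-182 - 377) + 27778/5)/(-387545 + 1/(271820 + 213942)) = (√(-559) + 27778/5)/(-387545 + 1/485762) = (I*√559 + 27778/5)/(-387545 + 1/485762) = (27778/5 + I*√559)/(-188254634289/485762) = (27778/5 + I*√559)*(-485762/188254634289) = -793735108/55369010085 - 485762*I*√559/188254634289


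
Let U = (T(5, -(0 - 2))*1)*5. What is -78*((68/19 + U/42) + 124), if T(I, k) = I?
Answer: -1329679/133 ≈ -9997.6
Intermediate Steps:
U = 25 (U = (5*1)*5 = 5*5 = 25)
-78*((68/19 + U/42) + 124) = -78*((68/19 + 25/42) + 124) = -78*(3331/798 + 124) = -78*102283/798 = -1329679/133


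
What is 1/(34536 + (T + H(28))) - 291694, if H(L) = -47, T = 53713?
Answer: -25727994187/88202 ≈ -2.9169e+5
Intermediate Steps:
1/(34536 + (T + H(28))) - 291694 = 1/(34536 + (53713 - 47)) - 291694 = 1/(34536 + 53666) - 291694 = 1/88202 - 291694 = -25727994187/88202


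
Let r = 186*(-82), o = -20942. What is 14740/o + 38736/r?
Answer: -43167658/13308641 ≈ -3.2436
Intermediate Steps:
r = -15252
14740/o + 38736/r = 14740/(-20942) + 38736/(-15252) = 14740*(-1/20942) + 38736*(-1/15252) = -7370/10471 - 3228/1271 = -43167658/13308641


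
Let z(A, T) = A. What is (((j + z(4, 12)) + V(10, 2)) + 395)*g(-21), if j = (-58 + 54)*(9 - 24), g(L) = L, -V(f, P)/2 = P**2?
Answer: -9471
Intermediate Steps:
V(f, P) = -2*P**2
j = 60 (j = -4*(-15) = 60)
(((j + z(4, 12)) + V(10, 2)) + 395)*g(-21) = (((60 + 4) - 2*2**2) + 395)*(-21) = ((64 - 2*4) + 395)*(-21) = ((64 - 8) + 395)*(-21) = (56 + 395)*(-21) = 451*(-21) = -9471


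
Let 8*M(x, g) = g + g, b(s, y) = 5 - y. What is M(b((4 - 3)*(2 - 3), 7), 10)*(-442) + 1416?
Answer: 311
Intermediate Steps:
M(x, g) = g/4 (M(x, g) = (g + g)/8 = (2*g)/8 = g/4)
M(b((4 - 3)*(2 - 3), 7), 10)*(-442) + 1416 = ((1/4)*10)*(-442) + 1416 = (5/2)*(-442) + 1416 = -1105 + 1416 = 311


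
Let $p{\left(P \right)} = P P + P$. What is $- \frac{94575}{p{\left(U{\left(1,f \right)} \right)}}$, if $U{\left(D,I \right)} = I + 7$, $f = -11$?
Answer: $- \frac{31525}{4} \approx -7881.3$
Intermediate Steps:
$U{\left(D,I \right)} = 7 + I$
$p{\left(P \right)} = P + P^{2}$ ($p{\left(P \right)} = P^{2} + P = P + P^{2}$)
$- \frac{94575}{p{\left(U{\left(1,f \right)} \right)}} = - \frac{94575}{\left(7 - 11\right) \left(1 + \left(7 - 11\right)\right)} = - \frac{94575}{\left(-4\right) \left(1 - 4\right)} = - \frac{94575}{\left(-4\right) \left(-3\right)} = - \frac{94575}{12} = \left(-94575\right) \frac{1}{12} = - \frac{31525}{4}$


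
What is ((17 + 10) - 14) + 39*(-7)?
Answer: -260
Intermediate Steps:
((17 + 10) - 14) + 39*(-7) = (27 - 14) - 273 = 13 - 273 = -260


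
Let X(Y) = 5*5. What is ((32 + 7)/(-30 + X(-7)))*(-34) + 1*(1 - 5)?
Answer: 1306/5 ≈ 261.20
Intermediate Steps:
X(Y) = 25
((32 + 7)/(-30 + X(-7)))*(-34) + 1*(1 - 5) = ((32 + 7)/(-30 + 25))*(-34) + 1*(1 - 5) = (39/(-5))*(-34) + 1*(-4) = (39*(-1/5))*(-34) - 4 = -39/5*(-34) - 4 = 1326/5 - 4 = 1306/5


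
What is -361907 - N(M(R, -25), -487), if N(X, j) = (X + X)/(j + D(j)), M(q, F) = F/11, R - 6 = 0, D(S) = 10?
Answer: -1898926079/5247 ≈ -3.6191e+5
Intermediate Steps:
R = 6 (R = 6 + 0 = 6)
M(q, F) = F/11 (M(q, F) = F*(1/11) = F/11)
N(X, j) = 2*X/(10 + j) (N(X, j) = (X + X)/(j + 10) = (2*X)/(10 + j) = 2*X/(10 + j))
-361907 - N(M(R, -25), -487) = -361907 - 2*(1/11)*(-25)/(10 - 487) = -361907 - 2*(-25)/(11*(-477)) = -361907 - 2*(-25)*(-1)/(11*477) = -361907 - 1*50/5247 = -361907 - 50/5247 = -1898926079/5247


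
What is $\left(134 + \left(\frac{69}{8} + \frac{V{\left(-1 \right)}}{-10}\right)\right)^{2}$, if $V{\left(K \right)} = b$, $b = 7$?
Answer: $\frac{32228329}{1600} \approx 20143.0$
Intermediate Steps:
$V{\left(K \right)} = 7$
$\left(134 + \left(\frac{69}{8} + \frac{V{\left(-1 \right)}}{-10}\right)\right)^{2} = \left(134 + \left(\frac{69}{8} + \frac{7}{-10}\right)\right)^{2} = \left(134 + \left(69 \cdot \frac{1}{8} + 7 \left(- \frac{1}{10}\right)\right)\right)^{2} = \left(134 + \left(\frac{69}{8} - \frac{7}{10}\right)\right)^{2} = \left(134 + \frac{317}{40}\right)^{2} = \left(\frac{5677}{40}\right)^{2} = \frac{32228329}{1600}$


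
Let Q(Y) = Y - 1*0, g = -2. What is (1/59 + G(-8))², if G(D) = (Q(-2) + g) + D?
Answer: 499849/3481 ≈ 143.59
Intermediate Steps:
Q(Y) = Y (Q(Y) = Y + 0 = Y)
G(D) = -4 + D (G(D) = (-2 - 2) + D = -4 + D)
(1/59 + G(-8))² = (1/59 + (-4 - 8))² = (1/59 - 12)² = (-707/59)² = 499849/3481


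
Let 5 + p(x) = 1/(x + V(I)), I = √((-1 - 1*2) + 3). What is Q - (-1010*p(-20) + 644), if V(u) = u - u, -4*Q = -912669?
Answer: 889691/4 ≈ 2.2242e+5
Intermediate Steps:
Q = 912669/4 (Q = -¼*(-912669) = 912669/4 ≈ 2.2817e+5)
I = 0 (I = √((-1 - 2) + 3) = √(-3 + 3) = √0 = 0)
V(u) = 0
p(x) = -5 + 1/x (p(x) = -5 + 1/(x + 0) = -5 + 1/x)
Q - (-1010*p(-20) + 644) = 912669/4 - (-1010*(-5 + 1/(-20)) + 644) = 912669/4 - (-1010*(-5 - 1/20) + 644) = 912669/4 - (-1010*(-101/20) + 644) = 912669/4 - (10201/2 + 644) = 912669/4 - 1*11489/2 = 912669/4 - 11489/2 = 889691/4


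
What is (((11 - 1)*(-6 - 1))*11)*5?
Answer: -3850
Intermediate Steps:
(((11 - 1)*(-6 - 1))*11)*5 = ((10*(-7))*11)*5 = -70*11*5 = -770*5 = -3850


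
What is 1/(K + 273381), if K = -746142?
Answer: -1/472761 ≈ -2.1152e-6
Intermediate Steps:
1/(K + 273381) = 1/(-746142 + 273381) = 1/(-472761) = -1/472761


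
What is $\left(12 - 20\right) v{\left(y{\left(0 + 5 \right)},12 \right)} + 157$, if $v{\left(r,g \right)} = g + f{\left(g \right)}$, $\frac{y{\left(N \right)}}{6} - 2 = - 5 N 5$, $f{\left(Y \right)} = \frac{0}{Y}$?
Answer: $61$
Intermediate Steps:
$f{\left(Y \right)} = 0$
$y{\left(N \right)} = 12 - 150 N$ ($y{\left(N \right)} = 12 + 6 - 5 N 5 = 12 + 6 \left(- 25 N\right) = 12 - 150 N$)
$v{\left(r,g \right)} = g$ ($v{\left(r,g \right)} = g + 0 = g$)
$\left(12 - 20\right) v{\left(y{\left(0 + 5 \right)},12 \right)} + 157 = \left(12 - 20\right) 12 + 157 = \left(-8\right) 12 + 157 = -96 + 157 = 61$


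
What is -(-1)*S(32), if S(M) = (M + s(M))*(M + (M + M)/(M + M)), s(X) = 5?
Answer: 1221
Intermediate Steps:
S(M) = (1 + M)*(5 + M) (S(M) = (M + 5)*(M + (M + M)/(M + M)) = (5 + M)*(M + (2*M)/((2*M))) = (5 + M)*(M + (2*M)*(1/(2*M))) = (5 + M)*(M + 1) = (5 + M)*(1 + M) = (1 + M)*(5 + M))
-(-1)*S(32) = -(-1)*(5 + 32² + 6*32) = -(-1)*(5 + 1024 + 192) = -(-1)*1221 = -1*(-1221) = 1221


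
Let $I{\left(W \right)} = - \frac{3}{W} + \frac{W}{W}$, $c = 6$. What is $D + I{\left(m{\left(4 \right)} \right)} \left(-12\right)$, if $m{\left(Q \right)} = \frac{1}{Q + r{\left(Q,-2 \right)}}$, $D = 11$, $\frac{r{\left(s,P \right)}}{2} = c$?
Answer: $575$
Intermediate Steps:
$r{\left(s,P \right)} = 12$ ($r{\left(s,P \right)} = 2 \cdot 6 = 12$)
$m{\left(Q \right)} = \frac{1}{12 + Q}$ ($m{\left(Q \right)} = \frac{1}{Q + 12} = \frac{1}{12 + Q}$)
$I{\left(W \right)} = 1 - \frac{3}{W}$ ($I{\left(W \right)} = - \frac{3}{W} + 1 = 1 - \frac{3}{W}$)
$D + I{\left(m{\left(4 \right)} \right)} \left(-12\right) = 11 + \frac{-3 + \frac{1}{12 + 4}}{\frac{1}{12 + 4}} \left(-12\right) = 11 + \frac{-3 + \frac{1}{16}}{\frac{1}{16}} \left(-12\right) = 11 + \frac{1}{\frac{1}{16}} \left(-3 + \frac{1}{16}\right) \left(-12\right) = 11 + 16 \left(- \frac{47}{16}\right) \left(-12\right) = 11 - -564 = 11 + 564 = 575$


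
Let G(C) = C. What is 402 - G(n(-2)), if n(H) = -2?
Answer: 404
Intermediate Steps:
402 - G(n(-2)) = 402 - 1*(-2) = 402 + 2 = 404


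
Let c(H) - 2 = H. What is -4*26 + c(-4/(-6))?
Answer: -304/3 ≈ -101.33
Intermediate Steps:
c(H) = 2 + H
-4*26 + c(-4/(-6)) = -4*26 + (2 - 4/(-6)) = -104 + (2 - 4*(-⅙)) = -104 + (2 + ⅔) = -104 + 8/3 = -304/3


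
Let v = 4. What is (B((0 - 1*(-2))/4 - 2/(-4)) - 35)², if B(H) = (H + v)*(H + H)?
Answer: 625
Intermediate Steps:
B(H) = 2*H*(4 + H) (B(H) = (H + 4)*(H + H) = (4 + H)*(2*H) = 2*H*(4 + H))
(B((0 - 1*(-2))/4 - 2/(-4)) - 35)² = (2*((0 - 1*(-2))/4 - 2/(-4))*(4 + ((0 - 1*(-2))/4 - 2/(-4))) - 35)² = (2*((0 + 2)*(¼) - 2*(-¼))*(4 + ((0 + 2)*(¼) - 2*(-¼))) - 35)² = (2*(2*(¼) + ½)*(4 + (2*(¼) + ½)) - 35)² = (2*(½ + ½)*(4 + (½ + ½)) - 35)² = (2*1*(4 + 1) - 35)² = (2*1*5 - 35)² = (10 - 35)² = (-25)² = 625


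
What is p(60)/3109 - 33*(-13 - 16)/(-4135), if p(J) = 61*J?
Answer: 12158787/12855715 ≈ 0.94579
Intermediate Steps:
p(60)/3109 - 33*(-13 - 16)/(-4135) = (61*60)/3109 - 33*(-13 - 16)/(-4135) = 3660*(1/3109) - 33*(-29)*(-1/4135) = 3660/3109 + 957*(-1/4135) = 3660/3109 - 957/4135 = 12158787/12855715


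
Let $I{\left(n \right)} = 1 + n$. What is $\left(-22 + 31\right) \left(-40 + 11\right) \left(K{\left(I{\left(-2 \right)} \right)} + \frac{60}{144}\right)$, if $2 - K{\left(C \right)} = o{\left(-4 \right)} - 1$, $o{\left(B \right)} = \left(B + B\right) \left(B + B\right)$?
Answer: $\frac{63249}{4} \approx 15812.0$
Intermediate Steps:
$o{\left(B \right)} = 4 B^{2}$ ($o{\left(B \right)} = 2 B 2 B = 4 B^{2}$)
$K{\left(C \right)} = -61$ ($K{\left(C \right)} = 2 - \left(4 \left(-4\right)^{2} - 1\right) = 2 - \left(4 \cdot 16 - 1\right) = 2 - \left(64 - 1\right) = 2 - 63 = -61$)
$\left(-22 + 31\right) \left(-40 + 11\right) \left(K{\left(I{\left(-2 \right)} \right)} + \frac{60}{144}\right) = \left(-22 + 31\right) \left(-40 + 11\right) \left(-61 + \frac{60}{144}\right) = 9 \left(-29\right) \left(-61 + 60 \cdot \frac{1}{144}\right) = - 261 \left(-61 + \frac{5}{12}\right) = \left(-261\right) \left(- \frac{727}{12}\right) = \frac{63249}{4}$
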